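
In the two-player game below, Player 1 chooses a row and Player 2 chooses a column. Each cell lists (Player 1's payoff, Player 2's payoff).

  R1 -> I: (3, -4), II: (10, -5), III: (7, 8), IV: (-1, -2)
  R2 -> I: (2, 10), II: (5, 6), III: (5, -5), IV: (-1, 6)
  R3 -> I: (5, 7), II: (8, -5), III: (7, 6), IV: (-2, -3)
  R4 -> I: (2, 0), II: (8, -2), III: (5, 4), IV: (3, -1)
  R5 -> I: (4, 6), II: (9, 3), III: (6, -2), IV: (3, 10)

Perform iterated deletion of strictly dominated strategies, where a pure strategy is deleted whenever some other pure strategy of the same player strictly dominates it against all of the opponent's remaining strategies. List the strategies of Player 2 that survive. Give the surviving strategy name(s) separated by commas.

I, III, IV

Row R2 is eliminated: R5 beats it against every remaining column (I: 4>2, II: 9>5, III: 6>5, IV: 3>-1).
Column II is eliminated: I beats it against every remaining row (R1: -4>-5, R3: 7>-5, R4: 0>-2, R5: 6>3).
Among the remaining strategies, none is strictly dominated by another pure strategy of the same player, so the elimination stops.
Surviving strategies — Player 1: {R1, R3, R4, R5}; Player 2: {I, III, IV}.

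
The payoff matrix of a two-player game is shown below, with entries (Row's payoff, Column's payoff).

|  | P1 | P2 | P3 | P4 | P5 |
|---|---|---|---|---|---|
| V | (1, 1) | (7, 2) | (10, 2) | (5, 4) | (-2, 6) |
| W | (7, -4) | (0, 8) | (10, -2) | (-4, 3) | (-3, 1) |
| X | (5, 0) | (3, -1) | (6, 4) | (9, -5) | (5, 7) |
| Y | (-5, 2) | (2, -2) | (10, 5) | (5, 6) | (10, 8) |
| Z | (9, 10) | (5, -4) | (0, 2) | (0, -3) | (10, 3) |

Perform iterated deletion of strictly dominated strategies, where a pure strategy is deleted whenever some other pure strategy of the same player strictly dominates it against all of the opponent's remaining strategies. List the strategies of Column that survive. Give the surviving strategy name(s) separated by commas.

For Column, P5 strictly dominates P3 on the remaining rows (V: 6>2, W: 1>-2, X: 7>4, Y: 8>5, Z: 3>2); eliminate P3.
For Row, Z strictly dominates W on the remaining columns (P1: 9>7, P2: 5>0, P4: 0>-4, P5: 10>-3); eliminate W.
Column P2 is eliminated: P5 beats it against every remaining row (V: 6>2, X: 7>-1, Y: 8>-2, Z: 3>-4).
For Row, X strictly dominates V on the remaining columns (P1: 5>1, P4: 9>5, P5: 5>-2); eliminate V.
Column P4 is eliminated: P5 beats it against every remaining row (X: 7>-5, Y: 8>6, Z: 3>-3).
Row's strategy X is strictly dominated by Z (P1: 9>5, P5: 10>5) and is removed.
Among the remaining strategies, none is strictly dominated by another pure strategy of the same player, so the elimination stops.
Surviving strategies — Row: {Y, Z}; Column: {P1, P5}.

P1, P5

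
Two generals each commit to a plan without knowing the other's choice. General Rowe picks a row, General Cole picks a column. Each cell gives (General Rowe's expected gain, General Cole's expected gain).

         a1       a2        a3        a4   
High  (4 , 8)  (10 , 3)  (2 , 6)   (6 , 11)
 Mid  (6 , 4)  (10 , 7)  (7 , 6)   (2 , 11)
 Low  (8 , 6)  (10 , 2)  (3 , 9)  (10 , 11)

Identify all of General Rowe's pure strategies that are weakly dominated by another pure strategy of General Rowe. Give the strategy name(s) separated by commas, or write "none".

High

High is weakly dominated by Low (a1: 8>4, a2: 10=10, a3: 3>2, a4: 10>6).
Mid is not dominated — it holds its own against High at a1 (6>4); Low at a3 (7>3).
Nothing dominates Low: High at a1 (8>4); Mid at a1 (8>6).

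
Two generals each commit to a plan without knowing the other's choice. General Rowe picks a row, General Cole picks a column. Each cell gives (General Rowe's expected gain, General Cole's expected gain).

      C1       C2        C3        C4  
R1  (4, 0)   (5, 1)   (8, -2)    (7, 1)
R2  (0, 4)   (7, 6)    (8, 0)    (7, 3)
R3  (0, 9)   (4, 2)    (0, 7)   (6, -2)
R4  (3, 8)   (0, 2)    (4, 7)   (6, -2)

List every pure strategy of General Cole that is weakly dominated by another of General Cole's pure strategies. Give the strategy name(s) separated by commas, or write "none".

C3, C4

C1 is not dominated — it holds its own against C2 at R3 (9>2); C3 at R1 (0>-2); C4 at R2 (4>3).
C2: no other strategy beats it everywhere (C1 at R1 (1>0); C3 at R1 (1>-2); C4 at R2 (6>3)).
C3: dominated, since C1 does at least as well everywhere (R1: 0>-2, R2: 4>0, R3: 9>7, R4: 8>7).
C2 weakly dominates C4 — R1: 1=1, R2: 6>3, R3: 2>-2, R4: 2>-2.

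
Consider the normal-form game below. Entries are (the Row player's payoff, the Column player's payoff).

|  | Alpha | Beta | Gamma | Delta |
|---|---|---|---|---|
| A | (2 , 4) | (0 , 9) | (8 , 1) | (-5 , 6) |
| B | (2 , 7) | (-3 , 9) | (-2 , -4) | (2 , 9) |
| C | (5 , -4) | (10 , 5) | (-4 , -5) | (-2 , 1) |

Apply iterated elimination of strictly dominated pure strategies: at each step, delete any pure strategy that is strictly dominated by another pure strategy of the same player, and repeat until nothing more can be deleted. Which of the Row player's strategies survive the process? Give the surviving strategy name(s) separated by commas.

For the Column player, Beta strictly dominates Alpha on the remaining rows (A: 9>4, B: 9>7, C: 5>-4); eliminate Alpha.
Column Gamma is eliminated: Beta beats it against every remaining row (A: 9>1, B: 9>-4, C: 5>-5).
The Row player's strategy A is strictly dominated by C (Beta: 10>0, Delta: -2>-5) and is removed.
Among the remaining strategies, none is strictly dominated by another pure strategy of the same player, so the elimination stops.
Surviving strategies — the Row player: {B, C}; the Column player: {Beta, Delta}.

B, C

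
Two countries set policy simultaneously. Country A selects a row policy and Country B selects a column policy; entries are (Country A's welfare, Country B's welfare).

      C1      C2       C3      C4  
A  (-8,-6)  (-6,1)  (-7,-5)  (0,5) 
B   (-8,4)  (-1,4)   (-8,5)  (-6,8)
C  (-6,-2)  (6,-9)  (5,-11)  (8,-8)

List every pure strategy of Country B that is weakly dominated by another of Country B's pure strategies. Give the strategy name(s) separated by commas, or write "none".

C2, C3

C1: no other strategy beats it everywhere (C2 at C (-2>-9); C3 at C (-2>-11); C4 at C (-2>-8)).
C2 is weakly dominated by C4 (A: 5>1, B: 8>4, C: -8>-9).
C3 is weakly dominated by C4 (A: 5>-5, B: 8>5, C: -8>-11).
Nothing dominates C4: C1 at A (5>-6); C2 at A (5>1); C3 at A (5>-5).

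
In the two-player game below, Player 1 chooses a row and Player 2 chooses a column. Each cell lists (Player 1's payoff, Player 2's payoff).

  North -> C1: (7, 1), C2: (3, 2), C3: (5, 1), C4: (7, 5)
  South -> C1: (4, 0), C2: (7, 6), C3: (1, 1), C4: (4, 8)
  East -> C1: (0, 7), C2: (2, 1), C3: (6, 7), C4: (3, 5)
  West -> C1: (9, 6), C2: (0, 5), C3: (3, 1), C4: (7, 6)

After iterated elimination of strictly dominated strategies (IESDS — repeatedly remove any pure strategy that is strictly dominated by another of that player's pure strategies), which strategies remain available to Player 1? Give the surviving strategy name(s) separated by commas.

North, East, West

Player 2's strategy C2 is strictly dominated by C4 (North: 5>2, South: 8>6, East: 5>1, West: 6>5) and is removed.
Row South is eliminated: North beats it against every remaining column (C1: 7>4, C3: 5>1, C4: 7>4).
Among the remaining strategies, none is strictly dominated by another pure strategy of the same player, so the elimination stops.
Surviving strategies — Player 1: {North, East, West}; Player 2: {C1, C3, C4}.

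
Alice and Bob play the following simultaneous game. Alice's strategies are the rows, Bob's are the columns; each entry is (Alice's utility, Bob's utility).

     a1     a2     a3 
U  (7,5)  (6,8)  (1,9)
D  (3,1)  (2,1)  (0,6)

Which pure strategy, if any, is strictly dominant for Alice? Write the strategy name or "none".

U

U vs D: a1: 7>3, a2: 6>2, a3: 1>0.
U strictly beats every other strategy against every opponent action, so it is strictly dominant.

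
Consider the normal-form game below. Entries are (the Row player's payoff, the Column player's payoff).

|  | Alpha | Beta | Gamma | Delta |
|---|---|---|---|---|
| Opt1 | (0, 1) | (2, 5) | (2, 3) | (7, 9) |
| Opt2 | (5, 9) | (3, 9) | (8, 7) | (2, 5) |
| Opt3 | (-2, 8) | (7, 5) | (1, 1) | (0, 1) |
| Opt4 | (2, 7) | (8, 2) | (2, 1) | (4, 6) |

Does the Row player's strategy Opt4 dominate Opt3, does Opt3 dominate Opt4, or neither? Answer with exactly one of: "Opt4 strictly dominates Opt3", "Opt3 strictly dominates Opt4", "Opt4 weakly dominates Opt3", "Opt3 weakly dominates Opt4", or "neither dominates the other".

Opt4 strictly dominates Opt3

Opt4's payoffs vs Opt3's, by the Column player's action — Alpha: 2>-2, Beta: 8>7, Gamma: 2>1, Delta: 4>0.
Every comparison favours Opt4, so Opt4 strictly dominates Opt3.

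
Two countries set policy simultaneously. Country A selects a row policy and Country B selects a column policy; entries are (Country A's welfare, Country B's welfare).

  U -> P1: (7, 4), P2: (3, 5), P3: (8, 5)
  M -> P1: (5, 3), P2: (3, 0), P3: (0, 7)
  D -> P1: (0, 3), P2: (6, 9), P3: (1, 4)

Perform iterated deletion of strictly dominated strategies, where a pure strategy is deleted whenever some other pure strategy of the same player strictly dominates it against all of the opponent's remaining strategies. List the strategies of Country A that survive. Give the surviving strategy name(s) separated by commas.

U, D

Country B's strategy P1 is strictly dominated by P3 (U: 5>4, M: 7>3, D: 4>3) and is removed.
Country A's strategy M is strictly dominated by D (P2: 6>3, P3: 1>0) and is removed.
Among the remaining strategies, none is strictly dominated by another pure strategy of the same player, so the elimination stops.
Surviving strategies — Country A: {U, D}; Country B: {P2, P3}.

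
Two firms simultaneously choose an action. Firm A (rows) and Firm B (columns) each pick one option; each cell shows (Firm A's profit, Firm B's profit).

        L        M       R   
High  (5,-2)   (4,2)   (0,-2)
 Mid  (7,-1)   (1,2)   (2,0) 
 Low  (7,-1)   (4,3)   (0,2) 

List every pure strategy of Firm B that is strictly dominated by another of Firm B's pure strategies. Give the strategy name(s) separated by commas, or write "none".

L is strictly dominated by M (High: 2>-2, Mid: 2>-1, Low: 3>-1).
Nothing dominates M: L at High (2>-2); R at High (2>-2).
M strictly dominates R — High: 2>-2, Mid: 2>0, Low: 3>2.

L, R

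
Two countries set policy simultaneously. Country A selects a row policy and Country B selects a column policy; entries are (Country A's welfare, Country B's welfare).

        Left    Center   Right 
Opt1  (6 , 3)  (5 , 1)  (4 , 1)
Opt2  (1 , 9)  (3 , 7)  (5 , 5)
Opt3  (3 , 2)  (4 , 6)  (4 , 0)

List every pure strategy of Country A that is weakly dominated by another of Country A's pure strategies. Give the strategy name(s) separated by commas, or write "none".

Nothing dominates Opt1: Opt2 at Left (6>1); Opt3 at Left (6>3).
Opt2 is not dominated — it holds its own against Opt1 at Right (5>4); Opt3 at Right (5>4).
Opt1 weakly dominates Opt3 — Left: 6>3, Center: 5>4, Right: 4=4.

Opt3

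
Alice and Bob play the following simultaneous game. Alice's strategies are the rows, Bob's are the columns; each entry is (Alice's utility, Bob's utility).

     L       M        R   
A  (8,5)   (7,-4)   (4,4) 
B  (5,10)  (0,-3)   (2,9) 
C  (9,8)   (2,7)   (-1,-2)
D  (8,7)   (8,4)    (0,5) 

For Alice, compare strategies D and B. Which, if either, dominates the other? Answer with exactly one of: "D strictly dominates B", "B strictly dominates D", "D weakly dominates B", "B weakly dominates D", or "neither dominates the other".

neither dominates the other

D's payoffs vs B's, by Bob's action — L: 8>5, M: 8>0, R: 0<2.
D does better at L, M but worse at R; neither strategy dominates the other.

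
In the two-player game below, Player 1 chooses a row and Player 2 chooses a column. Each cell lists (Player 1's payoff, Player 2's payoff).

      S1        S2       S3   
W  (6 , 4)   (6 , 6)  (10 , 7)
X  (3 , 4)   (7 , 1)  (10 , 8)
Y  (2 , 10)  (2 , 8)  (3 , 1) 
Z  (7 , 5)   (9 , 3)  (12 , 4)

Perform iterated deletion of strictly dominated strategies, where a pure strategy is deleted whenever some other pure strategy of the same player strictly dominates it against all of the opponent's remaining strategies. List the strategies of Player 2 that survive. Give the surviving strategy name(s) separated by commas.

S1

Row W is eliminated: Z beats it against every remaining column (S1: 7>6, S2: 9>6, S3: 12>10).
Row X is eliminated: Z beats it against every remaining column (S1: 7>3, S2: 9>7, S3: 12>10).
For Player 1, Z strictly dominates Y on the remaining columns (S1: 7>2, S2: 9>2, S3: 12>3); eliminate Y.
Player 2's strategy S2 is strictly dominated by S1 (Z: 5>3) and is removed.
Column S3 is eliminated: S1 beats it against every remaining row (Z: 5>4).
Among the remaining strategies, none is strictly dominated by another pure strategy of the same player, so the elimination stops.
Surviving strategies — Player 1: {Z}; Player 2: {S1}.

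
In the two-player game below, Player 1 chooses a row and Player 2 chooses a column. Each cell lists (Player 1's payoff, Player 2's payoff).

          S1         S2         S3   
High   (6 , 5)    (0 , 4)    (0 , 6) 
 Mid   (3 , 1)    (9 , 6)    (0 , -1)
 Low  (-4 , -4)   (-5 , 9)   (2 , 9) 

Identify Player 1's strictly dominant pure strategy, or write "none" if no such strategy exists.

none

High fails to dominate Mid at S2 (0<9).
Mid fails to dominate High at S1 (3<6).
Low fails to dominate High at S1 (-4<6).
No single strategy dominates all the others.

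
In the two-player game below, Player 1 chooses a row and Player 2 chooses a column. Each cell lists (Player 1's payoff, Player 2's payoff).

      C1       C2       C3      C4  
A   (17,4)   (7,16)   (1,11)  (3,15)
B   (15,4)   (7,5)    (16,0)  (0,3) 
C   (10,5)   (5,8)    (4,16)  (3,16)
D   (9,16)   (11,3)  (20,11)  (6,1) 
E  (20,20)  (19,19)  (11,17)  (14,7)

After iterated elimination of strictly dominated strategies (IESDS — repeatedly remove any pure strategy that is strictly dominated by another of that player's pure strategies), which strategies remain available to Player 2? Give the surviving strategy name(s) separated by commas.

C1

Row A is eliminated: E beats it against every remaining column (C1: 20>17, C2: 19>7, C3: 11>1, C4: 14>3).
Row C is eliminated: E beats it against every remaining column (C1: 20>10, C2: 19>5, C3: 11>4, C4: 14>3).
For Player 2, C1 strictly dominates C3 on the remaining rows (B: 4>0, D: 16>11, E: 20>17); eliminate C3.
Row B is eliminated: E beats it against every remaining column (C1: 20>15, C2: 19>7, C4: 14>0).
Row D is eliminated: E beats it against every remaining column (C1: 20>9, C2: 19>11, C4: 14>6).
Player 2's strategy C2 is strictly dominated by C1 (E: 20>19) and is removed.
For Player 2, C1 strictly dominates C4 on the remaining rows (E: 20>7); eliminate C4.
Among the remaining strategies, none is strictly dominated by another pure strategy of the same player, so the elimination stops.
Surviving strategies — Player 1: {E}; Player 2: {C1}.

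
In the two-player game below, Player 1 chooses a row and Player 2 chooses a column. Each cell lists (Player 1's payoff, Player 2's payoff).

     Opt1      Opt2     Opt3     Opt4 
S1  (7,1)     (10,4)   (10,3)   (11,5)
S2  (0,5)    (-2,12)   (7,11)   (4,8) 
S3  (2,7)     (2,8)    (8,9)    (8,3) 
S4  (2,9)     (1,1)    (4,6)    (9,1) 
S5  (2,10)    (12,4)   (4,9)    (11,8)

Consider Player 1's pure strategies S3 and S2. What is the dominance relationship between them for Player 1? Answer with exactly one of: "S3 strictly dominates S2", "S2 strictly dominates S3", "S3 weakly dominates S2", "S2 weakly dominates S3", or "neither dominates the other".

S3 strictly dominates S2

S3's payoffs vs S2's, by Player 2's action — Opt1: 2>0, Opt2: 2>-2, Opt3: 8>7, Opt4: 8>4.
S3 gives a strictly higher payoff against every action of Player 2, so S3 strictly dominates S2.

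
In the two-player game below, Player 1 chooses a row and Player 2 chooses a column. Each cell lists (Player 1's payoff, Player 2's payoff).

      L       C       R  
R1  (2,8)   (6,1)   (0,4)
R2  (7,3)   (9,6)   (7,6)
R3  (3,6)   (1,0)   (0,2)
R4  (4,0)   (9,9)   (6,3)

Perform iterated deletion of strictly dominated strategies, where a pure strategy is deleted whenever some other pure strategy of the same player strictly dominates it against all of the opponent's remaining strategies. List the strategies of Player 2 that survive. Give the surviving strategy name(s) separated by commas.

Player 1's strategy R1 is strictly dominated by R2 (L: 7>2, C: 9>6, R: 7>0) and is removed.
Player 1's strategy R3 is strictly dominated by R2 (L: 7>3, C: 9>1, R: 7>0) and is removed.
For Player 2, C strictly dominates L on the remaining rows (R2: 6>3, R4: 9>0); eliminate L.
Among the remaining strategies, none is strictly dominated by another pure strategy of the same player, so the elimination stops.
Surviving strategies — Player 1: {R2, R4}; Player 2: {C, R}.

C, R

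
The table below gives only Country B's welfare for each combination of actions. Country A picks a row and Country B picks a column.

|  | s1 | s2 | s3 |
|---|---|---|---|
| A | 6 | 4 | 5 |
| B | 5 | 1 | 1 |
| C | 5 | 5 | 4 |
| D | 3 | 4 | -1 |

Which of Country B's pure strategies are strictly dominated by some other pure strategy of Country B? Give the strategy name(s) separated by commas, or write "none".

s1: no other strategy beats it everywhere (s2 at A (6>4); s3 at A (6>5)).
s2: no other strategy beats it everywhere (s1 at C (5=5); s3 at B (1=1)).
s3 is strictly dominated by s1 (A: 6>5, B: 5>1, C: 5>4, D: 3>-1).

s3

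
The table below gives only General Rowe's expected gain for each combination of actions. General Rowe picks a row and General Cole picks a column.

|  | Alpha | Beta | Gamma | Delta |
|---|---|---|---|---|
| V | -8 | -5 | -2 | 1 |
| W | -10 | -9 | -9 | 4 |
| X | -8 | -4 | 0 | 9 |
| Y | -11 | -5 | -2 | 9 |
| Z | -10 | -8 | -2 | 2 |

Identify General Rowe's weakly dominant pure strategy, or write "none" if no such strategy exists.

X

X vs V: Alpha: -8=-8, Beta: -4>-5, Gamma: 0>-2, Delta: 9>1.
X vs W: Alpha: -8>-10, Beta: -4>-9, Gamma: 0>-9, Delta: 9>4.
X vs Y: Alpha: -8>-11, Beta: -4>-5, Gamma: 0>-2, Delta: 9=9.
X vs Z: Alpha: -8>-10, Beta: -4>-8, Gamma: 0>-2, Delta: 9>2.
X is at least as good as every other strategy against every opponent action, so it is weakly dominant.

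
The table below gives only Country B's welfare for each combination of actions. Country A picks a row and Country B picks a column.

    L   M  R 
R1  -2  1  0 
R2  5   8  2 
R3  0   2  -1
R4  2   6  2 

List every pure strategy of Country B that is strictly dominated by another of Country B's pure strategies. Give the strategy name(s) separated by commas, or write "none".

L, R

L: dominated, since M does at least as well everywhere (R1: 1>-2, R2: 8>5, R3: 2>0, R4: 6>2).
M is not dominated — it holds its own against L at R1 (1>-2); R at R1 (1>0).
R is strictly dominated by M (R1: 1>0, R2: 8>2, R3: 2>-1, R4: 6>2).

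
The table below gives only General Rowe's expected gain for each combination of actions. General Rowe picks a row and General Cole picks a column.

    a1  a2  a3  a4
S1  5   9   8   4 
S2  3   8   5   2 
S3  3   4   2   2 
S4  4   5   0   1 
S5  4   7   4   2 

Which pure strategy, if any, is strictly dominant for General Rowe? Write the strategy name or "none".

S1 vs S2: a1: 5>3, a2: 9>8, a3: 8>5, a4: 4>2.
S1 vs S3: a1: 5>3, a2: 9>4, a3: 8>2, a4: 4>2.
S1 vs S4: a1: 5>4, a2: 9>5, a3: 8>0, a4: 4>1.
S1 vs S5: a1: 5>4, a2: 9>7, a3: 8>4, a4: 4>2.
S1 strictly beats every other strategy against every opponent action, so it is strictly dominant.

S1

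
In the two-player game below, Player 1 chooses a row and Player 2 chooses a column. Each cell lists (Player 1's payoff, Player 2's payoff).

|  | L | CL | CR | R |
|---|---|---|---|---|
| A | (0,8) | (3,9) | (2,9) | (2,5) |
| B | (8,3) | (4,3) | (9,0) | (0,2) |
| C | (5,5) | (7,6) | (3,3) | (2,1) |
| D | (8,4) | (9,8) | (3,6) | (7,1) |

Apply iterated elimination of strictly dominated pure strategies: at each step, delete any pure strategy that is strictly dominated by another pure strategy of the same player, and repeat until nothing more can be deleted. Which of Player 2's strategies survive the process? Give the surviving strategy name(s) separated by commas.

Row A is eliminated: D beats it against every remaining column (L: 8>0, CL: 9>3, CR: 3>2, R: 7>2).
Column CR is eliminated: CL beats it against every remaining row (B: 3>0, C: 6>3, D: 8>6).
Row C is eliminated: D beats it against every remaining column (L: 8>5, CL: 9>7, R: 7>2).
Player 2's strategy R is strictly dominated by L (B: 3>2, D: 4>1) and is removed.
Among the remaining strategies, none is strictly dominated by another pure strategy of the same player, so the elimination stops.
Surviving strategies — Player 1: {B, D}; Player 2: {L, CL}.

L, CL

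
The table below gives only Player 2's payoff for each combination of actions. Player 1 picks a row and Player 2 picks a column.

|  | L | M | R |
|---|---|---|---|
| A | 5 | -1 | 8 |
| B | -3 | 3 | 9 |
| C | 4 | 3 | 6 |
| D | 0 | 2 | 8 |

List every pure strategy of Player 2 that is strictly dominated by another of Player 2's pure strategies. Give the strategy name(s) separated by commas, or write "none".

R strictly dominates L — A: 8>5, B: 9>-3, C: 6>4, D: 8>0.
M: dominated, since R does at least as well everywhere (A: 8>-1, B: 9>3, C: 6>3, D: 8>2).
R is not dominated — it holds its own against L at A (8>5); M at A (8>-1).

L, M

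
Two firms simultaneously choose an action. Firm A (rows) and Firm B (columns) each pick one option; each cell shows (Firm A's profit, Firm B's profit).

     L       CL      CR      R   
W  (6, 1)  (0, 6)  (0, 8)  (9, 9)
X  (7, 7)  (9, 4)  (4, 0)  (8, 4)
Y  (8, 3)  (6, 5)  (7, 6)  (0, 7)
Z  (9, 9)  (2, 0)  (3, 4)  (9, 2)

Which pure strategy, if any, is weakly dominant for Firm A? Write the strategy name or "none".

W fails to dominate X at L (6<7).
X fails to dominate W at R (8<9).
Y fails to dominate W at R (0<9).
Z fails to dominate X at CL (2<9).
No single strategy dominates all the others.

none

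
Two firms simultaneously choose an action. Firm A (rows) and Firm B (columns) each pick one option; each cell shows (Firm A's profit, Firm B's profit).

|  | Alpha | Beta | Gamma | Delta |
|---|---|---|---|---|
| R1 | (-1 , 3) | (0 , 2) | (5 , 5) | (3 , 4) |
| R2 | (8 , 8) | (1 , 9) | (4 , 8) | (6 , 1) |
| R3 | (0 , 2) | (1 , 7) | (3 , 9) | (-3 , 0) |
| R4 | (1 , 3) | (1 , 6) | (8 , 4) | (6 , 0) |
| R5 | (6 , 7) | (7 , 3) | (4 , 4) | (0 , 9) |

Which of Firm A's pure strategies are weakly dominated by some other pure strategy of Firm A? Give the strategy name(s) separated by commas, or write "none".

R1 is weakly dominated by R4 (Alpha: 1>-1, Beta: 1>0, Gamma: 8>5, Delta: 6>3).
R2 is not dominated — it holds its own against R1 at Alpha (8>-1); R3 at Alpha (8>0); R4 at Alpha (8>1); R5 at Alpha (8>6).
R3 is weakly dominated by R2 (Alpha: 8>0, Beta: 1=1, Gamma: 4>3, Delta: 6>-3).
Nothing dominates R4: R1 at Alpha (1>-1); R2 at Gamma (8>4); R3 at Alpha (1>0); R5 at Gamma (8>4).
R5 is not dominated — it holds its own against R1 at Alpha (6>-1); R2 at Beta (7>1); R3 at Alpha (6>0); R4 at Alpha (6>1).

R1, R3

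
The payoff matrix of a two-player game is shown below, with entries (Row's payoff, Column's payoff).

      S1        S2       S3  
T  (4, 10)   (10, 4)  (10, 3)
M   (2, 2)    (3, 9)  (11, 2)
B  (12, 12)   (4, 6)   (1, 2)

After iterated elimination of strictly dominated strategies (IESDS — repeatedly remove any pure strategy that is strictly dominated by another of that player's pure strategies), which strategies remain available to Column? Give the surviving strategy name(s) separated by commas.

S1

For Column, S2 strictly dominates S3 on the remaining rows (T: 4>3, M: 9>2, B: 6>2); eliminate S3.
For Row, T strictly dominates M on the remaining columns (S1: 4>2, S2: 10>3); eliminate M.
For Column, S1 strictly dominates S2 on the remaining rows (T: 10>4, B: 12>6); eliminate S2.
Row's strategy T is strictly dominated by B (S1: 12>4) and is removed.
Among the remaining strategies, none is strictly dominated by another pure strategy of the same player, so the elimination stops.
Surviving strategies — Row: {B}; Column: {S1}.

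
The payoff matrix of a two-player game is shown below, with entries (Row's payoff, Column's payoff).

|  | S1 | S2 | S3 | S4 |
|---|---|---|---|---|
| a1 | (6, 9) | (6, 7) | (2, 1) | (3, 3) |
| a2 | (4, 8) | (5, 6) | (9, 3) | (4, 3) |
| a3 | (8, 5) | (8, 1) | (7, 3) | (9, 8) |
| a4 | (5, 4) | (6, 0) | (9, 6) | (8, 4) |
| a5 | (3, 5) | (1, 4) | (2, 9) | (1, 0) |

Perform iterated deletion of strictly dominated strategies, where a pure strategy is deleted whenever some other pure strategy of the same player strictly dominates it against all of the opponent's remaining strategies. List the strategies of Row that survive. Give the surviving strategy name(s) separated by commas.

For Row, a3 strictly dominates a1 on the remaining columns (S1: 8>6, S2: 8>6, S3: 7>2, S4: 9>3); eliminate a1.
Row's strategy a5 is strictly dominated by a2 (S1: 4>3, S2: 5>1, S3: 9>2, S4: 4>1) and is removed.
For Column, S1 strictly dominates S2 on the remaining rows (a2: 8>6, a3: 5>1, a4: 4>0); eliminate S2.
Among the remaining strategies, none is strictly dominated by another pure strategy of the same player, so the elimination stops.
Surviving strategies — Row: {a2, a3, a4}; Column: {S1, S3, S4}.

a2, a3, a4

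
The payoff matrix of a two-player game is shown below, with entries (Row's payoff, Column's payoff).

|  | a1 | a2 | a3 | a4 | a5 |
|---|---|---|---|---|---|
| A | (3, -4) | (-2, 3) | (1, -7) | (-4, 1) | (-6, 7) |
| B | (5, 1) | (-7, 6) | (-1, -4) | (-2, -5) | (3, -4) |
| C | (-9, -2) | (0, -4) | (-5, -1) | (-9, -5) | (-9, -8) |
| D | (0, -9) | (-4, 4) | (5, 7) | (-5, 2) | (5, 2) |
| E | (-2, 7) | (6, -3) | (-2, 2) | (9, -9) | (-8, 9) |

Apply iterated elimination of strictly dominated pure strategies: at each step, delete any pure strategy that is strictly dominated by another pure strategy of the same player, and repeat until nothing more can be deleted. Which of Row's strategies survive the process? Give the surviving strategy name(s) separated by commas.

For Row, E strictly dominates C on the remaining columns (a1: -2>-9, a2: 6>0, a3: -2>-5, a4: 9>-9, a5: -8>-9); eliminate C.
Column's strategy a4 is strictly dominated by a2 (A: 3>1, B: 6>-5, D: 4>2, E: -3>-9) and is removed.
Among the remaining strategies, none is strictly dominated by another pure strategy of the same player, so the elimination stops.
Surviving strategies — Row: {A, B, D, E}; Column: {a1, a2, a3, a5}.

A, B, D, E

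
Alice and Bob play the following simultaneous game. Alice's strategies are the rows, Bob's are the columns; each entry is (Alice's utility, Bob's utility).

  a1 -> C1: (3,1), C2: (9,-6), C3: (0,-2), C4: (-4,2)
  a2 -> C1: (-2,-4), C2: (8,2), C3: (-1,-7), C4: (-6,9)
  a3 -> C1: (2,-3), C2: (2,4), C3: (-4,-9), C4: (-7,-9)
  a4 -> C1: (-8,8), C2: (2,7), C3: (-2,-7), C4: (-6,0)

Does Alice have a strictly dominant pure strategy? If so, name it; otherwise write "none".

a1 vs a2: C1: 3>-2, C2: 9>8, C3: 0>-1, C4: -4>-6.
a1 vs a3: C1: 3>2, C2: 9>2, C3: 0>-4, C4: -4>-7.
a1 vs a4: C1: 3>-8, C2: 9>2, C3: 0>-2, C4: -4>-6.
a1 strictly beats every other strategy against every opponent action, so it is strictly dominant.

a1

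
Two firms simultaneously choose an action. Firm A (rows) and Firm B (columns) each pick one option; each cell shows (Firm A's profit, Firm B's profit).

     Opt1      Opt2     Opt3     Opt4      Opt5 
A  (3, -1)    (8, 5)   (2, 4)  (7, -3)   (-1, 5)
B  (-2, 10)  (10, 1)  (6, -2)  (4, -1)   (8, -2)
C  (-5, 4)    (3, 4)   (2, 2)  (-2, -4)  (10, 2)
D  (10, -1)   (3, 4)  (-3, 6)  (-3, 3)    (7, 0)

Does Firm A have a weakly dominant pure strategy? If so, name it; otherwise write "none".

A fails to dominate B at Opt2 (8<10).
B fails to dominate A at Opt1 (-2<3).
C fails to dominate A at Opt1 (-5<3).
D fails to dominate A at Opt2 (3<8).
No single strategy dominates all the others.

none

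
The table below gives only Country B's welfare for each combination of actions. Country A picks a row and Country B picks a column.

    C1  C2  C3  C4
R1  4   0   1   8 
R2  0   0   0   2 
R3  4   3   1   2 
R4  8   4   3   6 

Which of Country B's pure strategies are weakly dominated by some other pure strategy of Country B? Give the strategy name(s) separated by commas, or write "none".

C2, C3

C1: no other strategy beats it everywhere (C2 at R1 (4>0); C3 at R1 (4>1); C4 at R3 (4>2)).
C1 weakly dominates C2 — R1: 4>0, R2: 0=0, R3: 4>3, R4: 8>4.
C3 is weakly dominated by C1 (R1: 4>1, R2: 0=0, R3: 4>1, R4: 8>3).
C4: no other strategy beats it everywhere (C1 at R1 (8>4); C2 at R1 (8>0); C3 at R1 (8>1)).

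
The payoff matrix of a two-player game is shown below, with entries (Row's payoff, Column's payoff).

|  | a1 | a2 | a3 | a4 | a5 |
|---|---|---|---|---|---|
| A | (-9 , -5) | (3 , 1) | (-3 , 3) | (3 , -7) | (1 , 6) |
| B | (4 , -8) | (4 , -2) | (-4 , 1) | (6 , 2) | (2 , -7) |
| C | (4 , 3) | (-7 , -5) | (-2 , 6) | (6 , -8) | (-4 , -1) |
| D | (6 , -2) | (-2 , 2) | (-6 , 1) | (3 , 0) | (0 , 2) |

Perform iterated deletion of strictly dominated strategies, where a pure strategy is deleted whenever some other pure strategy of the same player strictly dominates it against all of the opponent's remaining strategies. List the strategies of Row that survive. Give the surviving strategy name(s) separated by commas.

A, B, C

For Column, a3 strictly dominates a1 on the remaining rows (A: 3>-5, B: 1>-8, C: 6>3, D: 1>-2); eliminate a1.
Row's strategy D is strictly dominated by B (a2: 4>-2, a3: -4>-6, a4: 6>3, a5: 2>0) and is removed.
Column's strategy a2 is strictly dominated by a3 (A: 3>1, B: 1>-2, C: 6>-5) and is removed.
Among the remaining strategies, none is strictly dominated by another pure strategy of the same player, so the elimination stops.
Surviving strategies — Row: {A, B, C}; Column: {a3, a4, a5}.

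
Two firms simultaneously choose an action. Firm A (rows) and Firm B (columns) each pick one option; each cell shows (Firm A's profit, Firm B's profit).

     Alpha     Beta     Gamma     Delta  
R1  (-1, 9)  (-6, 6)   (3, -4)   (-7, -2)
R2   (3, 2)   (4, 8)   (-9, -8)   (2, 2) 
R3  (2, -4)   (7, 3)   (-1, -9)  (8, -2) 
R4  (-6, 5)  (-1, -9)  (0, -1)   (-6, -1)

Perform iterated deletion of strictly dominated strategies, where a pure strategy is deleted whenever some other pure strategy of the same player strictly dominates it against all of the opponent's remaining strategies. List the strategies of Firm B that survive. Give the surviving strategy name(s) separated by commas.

For Firm B, Alpha strictly dominates Gamma on the remaining rows (R1: 9>-4, R2: 2>-8, R3: -4>-9, R4: 5>-1); eliminate Gamma.
Row R1 is eliminated: R2 beats it against every remaining column (Alpha: 3>-1, Beta: 4>-6, Delta: 2>-7).
For Firm A, R2 strictly dominates R4 on the remaining columns (Alpha: 3>-6, Beta: 4>-1, Delta: 2>-6); eliminate R4.
Column Alpha is eliminated: Beta beats it against every remaining row (R2: 8>2, R3: 3>-4).
Firm A's strategy R2 is strictly dominated by R3 (Beta: 7>4, Delta: 8>2) and is removed.
Firm B's strategy Delta is strictly dominated by Beta (R3: 3>-2) and is removed.
Among the remaining strategies, none is strictly dominated by another pure strategy of the same player, so the elimination stops.
Surviving strategies — Firm A: {R3}; Firm B: {Beta}.

Beta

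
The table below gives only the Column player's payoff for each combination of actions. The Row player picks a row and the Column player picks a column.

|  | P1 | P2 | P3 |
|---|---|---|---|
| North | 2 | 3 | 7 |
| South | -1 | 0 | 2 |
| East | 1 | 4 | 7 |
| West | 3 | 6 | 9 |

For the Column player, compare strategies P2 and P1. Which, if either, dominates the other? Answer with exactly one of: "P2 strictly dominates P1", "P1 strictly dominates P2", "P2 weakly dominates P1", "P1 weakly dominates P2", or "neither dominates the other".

P2 strictly dominates P1

P2's payoffs vs P1's, by the Row player's action — North: 3>2, South: 0>-1, East: 4>1, West: 6>3.
P2 gives a strictly higher payoff against every action of the Row player, so P2 strictly dominates P1.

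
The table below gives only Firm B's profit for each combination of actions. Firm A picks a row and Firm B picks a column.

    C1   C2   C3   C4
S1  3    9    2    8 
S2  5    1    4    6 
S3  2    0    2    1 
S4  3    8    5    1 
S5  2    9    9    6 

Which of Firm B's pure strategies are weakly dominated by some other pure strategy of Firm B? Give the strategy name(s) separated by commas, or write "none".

C1: no other strategy beats it everywhere (C2 at S2 (5>1); C3 at S1 (3>2); C4 at S3 (2>1)).
Nothing dominates C2: C1 at S1 (9>3); C3 at S1 (9>2); C4 at S1 (9>8).
Nothing dominates C3: C1 at S4 (5>3); C2 at S2 (4>1); C4 at S3 (2>1).
Nothing dominates C4: C1 at S1 (8>3); C2 at S2 (6>1); C3 at S1 (8>2).

none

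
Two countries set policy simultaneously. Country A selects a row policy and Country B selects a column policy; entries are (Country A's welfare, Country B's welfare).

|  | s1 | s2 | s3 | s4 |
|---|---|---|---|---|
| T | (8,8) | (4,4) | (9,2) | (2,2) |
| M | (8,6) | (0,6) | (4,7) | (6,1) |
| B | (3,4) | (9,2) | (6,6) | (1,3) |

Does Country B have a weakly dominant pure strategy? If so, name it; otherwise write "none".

s1 fails to dominate s3 at M (6<7).
s2 fails to dominate s1 at T (4<8).
s3 fails to dominate s1 at T (2<8).
s4 fails to dominate s1 at T (2<8).
No single strategy dominates all the others.

none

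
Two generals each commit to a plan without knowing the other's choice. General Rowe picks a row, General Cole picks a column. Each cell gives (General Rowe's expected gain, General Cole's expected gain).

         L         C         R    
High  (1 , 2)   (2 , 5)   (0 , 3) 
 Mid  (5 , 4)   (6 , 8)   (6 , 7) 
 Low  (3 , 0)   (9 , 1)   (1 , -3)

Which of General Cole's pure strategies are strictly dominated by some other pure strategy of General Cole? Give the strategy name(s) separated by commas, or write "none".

L: dominated, since C does at least as well everywhere (High: 5>2, Mid: 8>4, Low: 1>0).
C is not dominated — it holds its own against L at High (5>2); R at High (5>3).
C strictly dominates R — High: 5>3, Mid: 8>7, Low: 1>-3.

L, R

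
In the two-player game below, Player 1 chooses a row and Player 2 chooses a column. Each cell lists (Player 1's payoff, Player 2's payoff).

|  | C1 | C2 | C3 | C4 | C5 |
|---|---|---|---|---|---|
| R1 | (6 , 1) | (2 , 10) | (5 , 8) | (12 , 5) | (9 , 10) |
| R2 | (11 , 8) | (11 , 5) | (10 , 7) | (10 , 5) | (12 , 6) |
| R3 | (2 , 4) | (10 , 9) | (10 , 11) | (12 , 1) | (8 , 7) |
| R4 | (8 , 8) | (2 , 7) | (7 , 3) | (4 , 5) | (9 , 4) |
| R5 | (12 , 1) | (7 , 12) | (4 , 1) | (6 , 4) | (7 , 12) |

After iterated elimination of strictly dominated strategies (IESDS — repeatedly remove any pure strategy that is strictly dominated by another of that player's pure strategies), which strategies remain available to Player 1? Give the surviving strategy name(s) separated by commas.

For Player 1, R2 strictly dominates R4 on the remaining columns (C1: 11>8, C2: 11>2, C3: 10>7, C4: 10>4, C5: 12>9); eliminate R4.
For Player 2, C5 strictly dominates C4 on the remaining rows (R1: 10>5, R2: 6>5, R3: 7>1, R5: 12>4); eliminate C4.
For Player 1, R2 strictly dominates R1 on the remaining columns (C1: 11>6, C2: 11>2, C3: 10>5, C5: 12>9); eliminate R1.
Among the remaining strategies, none is strictly dominated by another pure strategy of the same player, so the elimination stops.
Surviving strategies — Player 1: {R2, R3, R5}; Player 2: {C1, C2, C3, C5}.

R2, R3, R5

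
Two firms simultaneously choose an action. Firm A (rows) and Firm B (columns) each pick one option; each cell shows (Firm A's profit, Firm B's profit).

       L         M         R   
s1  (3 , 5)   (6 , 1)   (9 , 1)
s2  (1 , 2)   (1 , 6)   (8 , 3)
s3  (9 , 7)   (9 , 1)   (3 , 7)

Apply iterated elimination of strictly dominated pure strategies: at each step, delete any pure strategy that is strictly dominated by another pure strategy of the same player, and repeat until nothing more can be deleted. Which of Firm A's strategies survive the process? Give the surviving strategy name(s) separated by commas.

Firm A's strategy s2 is strictly dominated by s1 (L: 3>1, M: 6>1, R: 9>8) and is removed.
Column M is eliminated: L beats it against every remaining row (s1: 5>1, s3: 7>1).
Among the remaining strategies, none is strictly dominated by another pure strategy of the same player, so the elimination stops.
Surviving strategies — Firm A: {s1, s3}; Firm B: {L, R}.

s1, s3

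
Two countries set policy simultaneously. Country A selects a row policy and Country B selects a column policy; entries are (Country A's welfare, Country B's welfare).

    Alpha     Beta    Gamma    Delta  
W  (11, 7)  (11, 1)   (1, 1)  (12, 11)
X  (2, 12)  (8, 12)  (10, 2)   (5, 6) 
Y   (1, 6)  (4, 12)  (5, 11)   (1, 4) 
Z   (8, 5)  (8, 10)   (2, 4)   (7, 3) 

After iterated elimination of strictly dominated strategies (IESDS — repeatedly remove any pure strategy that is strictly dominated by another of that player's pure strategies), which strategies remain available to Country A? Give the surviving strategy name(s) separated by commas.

For Country A, X strictly dominates Y on the remaining columns (Alpha: 2>1, Beta: 8>4, Gamma: 10>5, Delta: 5>1); eliminate Y.
For Country B, Alpha strictly dominates Gamma on the remaining rows (W: 7>1, X: 12>2, Z: 5>4); eliminate Gamma.
Country A's strategy X is strictly dominated by W (Alpha: 11>2, Beta: 11>8, Delta: 12>5) and is removed.
Country A's strategy Z is strictly dominated by W (Alpha: 11>8, Beta: 11>8, Delta: 12>7) and is removed.
Column Alpha is eliminated: Delta beats it against every remaining row (W: 11>7).
Country B's strategy Beta is strictly dominated by Delta (W: 11>1) and is removed.
Among the remaining strategies, none is strictly dominated by another pure strategy of the same player, so the elimination stops.
Surviving strategies — Country A: {W}; Country B: {Delta}.

W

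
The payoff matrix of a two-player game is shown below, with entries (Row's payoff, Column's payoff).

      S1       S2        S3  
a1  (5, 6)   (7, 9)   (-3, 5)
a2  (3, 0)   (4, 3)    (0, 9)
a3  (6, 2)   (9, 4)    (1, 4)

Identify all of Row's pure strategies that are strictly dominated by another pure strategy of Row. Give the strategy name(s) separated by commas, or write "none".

a1, a2

a1: dominated, since a3 does at least as well everywhere (S1: 6>5, S2: 9>7, S3: 1>-3).
a2 is strictly dominated by a3 (S1: 6>3, S2: 9>4, S3: 1>0).
Nothing dominates a3: a1 at S1 (6>5); a2 at S1 (6>3).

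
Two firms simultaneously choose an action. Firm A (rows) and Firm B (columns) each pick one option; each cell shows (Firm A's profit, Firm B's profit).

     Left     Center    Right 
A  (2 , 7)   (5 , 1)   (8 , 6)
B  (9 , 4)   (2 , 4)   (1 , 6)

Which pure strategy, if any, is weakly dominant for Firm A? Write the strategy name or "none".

none

A fails to dominate B at Left (2<9).
B fails to dominate A at Center (2<5).
No single strategy dominates all the others.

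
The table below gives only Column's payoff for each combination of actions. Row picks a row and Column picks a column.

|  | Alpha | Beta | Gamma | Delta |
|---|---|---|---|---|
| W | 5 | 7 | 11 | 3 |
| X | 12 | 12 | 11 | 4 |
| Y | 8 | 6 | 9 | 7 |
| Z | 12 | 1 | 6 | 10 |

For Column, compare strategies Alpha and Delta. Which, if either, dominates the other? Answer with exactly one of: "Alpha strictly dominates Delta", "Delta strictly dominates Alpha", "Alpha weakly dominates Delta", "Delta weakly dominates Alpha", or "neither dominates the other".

Compare Alpha to Delta across every action of Row: W: 5>3, X: 12>4, Y: 8>7, Z: 12>10.
Alpha gives a strictly higher payoff against every action of Row, so Alpha strictly dominates Delta.

Alpha strictly dominates Delta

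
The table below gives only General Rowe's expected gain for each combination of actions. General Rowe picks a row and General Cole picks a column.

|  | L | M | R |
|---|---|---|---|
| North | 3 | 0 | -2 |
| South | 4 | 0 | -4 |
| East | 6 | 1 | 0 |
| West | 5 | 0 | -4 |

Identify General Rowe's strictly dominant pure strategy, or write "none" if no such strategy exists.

East vs North: L: 6>3, M: 1>0, R: 0>-2.
East vs South: L: 6>4, M: 1>0, R: 0>-4.
East vs West: L: 6>5, M: 1>0, R: 0>-4.
East strictly beats every other strategy against every opponent action, so it is strictly dominant.

East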